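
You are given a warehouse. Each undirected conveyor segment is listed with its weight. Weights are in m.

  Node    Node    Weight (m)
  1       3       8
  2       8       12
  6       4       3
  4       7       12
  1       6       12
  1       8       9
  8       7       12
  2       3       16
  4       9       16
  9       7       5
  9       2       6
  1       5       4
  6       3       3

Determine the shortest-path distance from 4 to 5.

Settle nodes by increasing distance from 4:
4: 0
6: 3  (via 4)
3: 6  (via 6)
7: 12  (via 4)
1: 14  (via 3)
9: 16  (via 4)
5: 18  (via 1)
Shortest route: 4 → 6 → 3 → 1 → 5 = 18 m.

18 m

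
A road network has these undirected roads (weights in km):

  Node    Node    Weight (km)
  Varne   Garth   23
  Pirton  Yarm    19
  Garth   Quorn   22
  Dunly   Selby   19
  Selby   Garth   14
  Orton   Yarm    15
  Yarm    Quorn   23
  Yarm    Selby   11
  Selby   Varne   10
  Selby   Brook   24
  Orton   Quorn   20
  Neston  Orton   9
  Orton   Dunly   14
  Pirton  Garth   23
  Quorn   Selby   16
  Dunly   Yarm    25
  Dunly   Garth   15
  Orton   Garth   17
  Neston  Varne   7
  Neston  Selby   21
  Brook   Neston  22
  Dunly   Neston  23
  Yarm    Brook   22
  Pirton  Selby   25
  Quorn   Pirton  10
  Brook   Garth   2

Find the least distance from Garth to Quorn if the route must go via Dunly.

Shortest Garth→Dunly: Garth–Dunly = 15
Best Dunly to Quorn: Dunly–Orton–Quorn costing 34
Total via Dunly: 15 + 34 = 49 km.

49 km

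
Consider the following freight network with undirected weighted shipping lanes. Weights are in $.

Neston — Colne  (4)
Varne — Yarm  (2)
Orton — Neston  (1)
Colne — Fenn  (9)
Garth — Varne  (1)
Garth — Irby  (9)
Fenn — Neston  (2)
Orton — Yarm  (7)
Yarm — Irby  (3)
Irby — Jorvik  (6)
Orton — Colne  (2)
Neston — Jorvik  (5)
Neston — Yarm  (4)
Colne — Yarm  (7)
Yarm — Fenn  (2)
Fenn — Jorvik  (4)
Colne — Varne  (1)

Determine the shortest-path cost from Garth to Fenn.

Enumerating some paths:
Garth - Varne - Colne - Orton - Neston - Fenn: 1+1+2+1+2 = 7
Garth - Varne - Yarm - Fenn: 1+2+2 = 5
Cheapest is Garth - Varne - Yarm - Fenn at $5.

$5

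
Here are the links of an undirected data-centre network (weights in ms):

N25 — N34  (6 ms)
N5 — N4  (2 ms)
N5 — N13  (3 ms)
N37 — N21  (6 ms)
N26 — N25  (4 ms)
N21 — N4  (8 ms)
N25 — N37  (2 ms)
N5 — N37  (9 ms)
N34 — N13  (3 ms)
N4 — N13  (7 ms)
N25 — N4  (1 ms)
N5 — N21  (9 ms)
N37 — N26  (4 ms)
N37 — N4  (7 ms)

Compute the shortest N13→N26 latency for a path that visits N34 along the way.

13 ms

Best N13 to N34: N13 → N34 costing 3
Shortest N34→N26: N34 → N25 → N26 = 10
Total via N34: 3 + 10 = 13 ms.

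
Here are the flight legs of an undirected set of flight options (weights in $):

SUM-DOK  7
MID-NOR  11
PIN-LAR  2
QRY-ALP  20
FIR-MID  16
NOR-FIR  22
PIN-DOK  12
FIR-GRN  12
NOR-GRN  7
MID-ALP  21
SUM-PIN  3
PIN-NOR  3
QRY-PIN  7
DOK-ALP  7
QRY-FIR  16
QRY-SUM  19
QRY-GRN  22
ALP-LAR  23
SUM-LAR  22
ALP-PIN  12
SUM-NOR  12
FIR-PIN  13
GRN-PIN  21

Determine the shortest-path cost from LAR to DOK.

Enumerating some paths:
LAR → PIN → SUM → DOK: 2+3+7 = 12
LAR → PIN → DOK: 2+12 = 14
LAR → PIN → NOR → SUM → DOK: 2+3+12+7 = 24
LAR → PIN → ALP → DOK: 2+12+7 = 21
The minimum is $12 via LAR → PIN → SUM → DOK.

$12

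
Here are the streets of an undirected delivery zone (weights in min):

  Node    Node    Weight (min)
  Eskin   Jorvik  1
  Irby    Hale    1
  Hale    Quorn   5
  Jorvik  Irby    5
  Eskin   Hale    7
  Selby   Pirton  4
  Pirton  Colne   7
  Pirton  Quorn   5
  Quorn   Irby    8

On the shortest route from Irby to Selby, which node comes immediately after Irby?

Hale

Compare a few routes:
Irby–Hale–Quorn–Pirton–Selby: 1+5+5+4 = 15
Irby–Jorvik–Eskin–Hale–Quorn–Pirton–Selby: 5+1+7+5+5+4 = 27
Irby–Quorn–Pirton–Selby: 8+5+4 = 17
Cheapest is Irby–Hale–Quorn–Pirton–Selby at 15 min.
So from Irby the first move is to Hale.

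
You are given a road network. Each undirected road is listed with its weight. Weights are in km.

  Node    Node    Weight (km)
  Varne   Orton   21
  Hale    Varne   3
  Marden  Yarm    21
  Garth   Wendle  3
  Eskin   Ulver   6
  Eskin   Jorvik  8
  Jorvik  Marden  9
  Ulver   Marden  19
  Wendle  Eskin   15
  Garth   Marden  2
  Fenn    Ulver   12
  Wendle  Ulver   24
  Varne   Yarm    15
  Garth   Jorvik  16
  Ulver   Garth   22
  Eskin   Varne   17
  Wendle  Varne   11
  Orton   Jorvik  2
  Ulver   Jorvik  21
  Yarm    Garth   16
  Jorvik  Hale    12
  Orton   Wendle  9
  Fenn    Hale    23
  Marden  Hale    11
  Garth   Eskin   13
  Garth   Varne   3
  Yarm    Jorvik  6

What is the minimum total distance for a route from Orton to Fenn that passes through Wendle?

41 km

Shortest Orton→Wendle: Orton → Wendle = 9
Best Wendle to Fenn: Wendle → Garth → Varne → Hale → Fenn costing 32
Total via Wendle: 9 + 32 = 41 km.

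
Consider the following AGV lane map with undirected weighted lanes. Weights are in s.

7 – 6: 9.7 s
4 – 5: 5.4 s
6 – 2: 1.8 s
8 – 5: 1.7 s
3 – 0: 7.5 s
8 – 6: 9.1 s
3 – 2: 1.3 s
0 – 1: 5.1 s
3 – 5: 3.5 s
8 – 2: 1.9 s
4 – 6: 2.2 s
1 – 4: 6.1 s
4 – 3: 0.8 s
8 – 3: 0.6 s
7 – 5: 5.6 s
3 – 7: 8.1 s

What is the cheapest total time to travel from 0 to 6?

10.5 s

Running Dijkstra from 0:
0: 0
1: 5.1  (via 0)
3: 7.5  (via 0)
8: 8.1  (via 3)
4: 8.3  (via 3)
2: 8.8  (via 3)
5: 9.8  (via 8)
6: 10.5  (via 4)
Shortest route: 0–3–4–6 = 10.5 s.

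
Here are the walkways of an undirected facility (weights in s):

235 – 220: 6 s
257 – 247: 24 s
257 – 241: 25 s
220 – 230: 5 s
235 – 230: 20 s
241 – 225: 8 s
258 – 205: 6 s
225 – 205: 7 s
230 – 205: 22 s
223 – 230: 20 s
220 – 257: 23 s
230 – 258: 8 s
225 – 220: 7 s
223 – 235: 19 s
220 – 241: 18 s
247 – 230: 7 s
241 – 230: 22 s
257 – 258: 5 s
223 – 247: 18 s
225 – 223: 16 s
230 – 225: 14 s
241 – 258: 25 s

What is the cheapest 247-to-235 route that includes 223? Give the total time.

Best 247 to 223: 247 → 223 costing 18
Shortest 223→235: 223 → 235 = 19
Total via 223: 18 + 19 = 37 s.

37 s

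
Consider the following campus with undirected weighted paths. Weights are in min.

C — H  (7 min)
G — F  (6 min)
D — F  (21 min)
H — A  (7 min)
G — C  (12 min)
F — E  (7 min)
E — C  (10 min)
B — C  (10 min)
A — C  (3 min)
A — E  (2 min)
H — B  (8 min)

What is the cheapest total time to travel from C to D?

33 min

Candidate routes:
C - A - E - F - D: 3+2+7+21 = 33
C - G - F - D: 12+6+21 = 39
C - E - F - D: 10+7+21 = 38
The minimum is 33 min via C - A - E - F - D.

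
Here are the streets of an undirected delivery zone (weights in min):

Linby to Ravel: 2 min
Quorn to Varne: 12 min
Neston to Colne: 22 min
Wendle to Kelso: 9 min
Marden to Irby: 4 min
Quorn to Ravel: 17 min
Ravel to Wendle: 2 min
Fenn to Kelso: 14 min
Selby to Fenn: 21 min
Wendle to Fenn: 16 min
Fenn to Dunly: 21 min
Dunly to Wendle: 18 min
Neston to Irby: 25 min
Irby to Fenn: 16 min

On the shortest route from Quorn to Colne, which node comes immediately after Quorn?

Ravel

Compare a few routes:
Quorn–Ravel–Wendle–Kelso–Fenn–Irby–Neston–Colne: 17+2+9+14+16+25+22 = 105
Quorn–Ravel–Wendle–Fenn–Irby–Neston–Colne: 17+2+16+16+25+22 = 98
The minimum is 98 min via Quorn–Ravel–Wendle–Fenn–Irby–Neston–Colne.
So from Quorn the first move is to Ravel.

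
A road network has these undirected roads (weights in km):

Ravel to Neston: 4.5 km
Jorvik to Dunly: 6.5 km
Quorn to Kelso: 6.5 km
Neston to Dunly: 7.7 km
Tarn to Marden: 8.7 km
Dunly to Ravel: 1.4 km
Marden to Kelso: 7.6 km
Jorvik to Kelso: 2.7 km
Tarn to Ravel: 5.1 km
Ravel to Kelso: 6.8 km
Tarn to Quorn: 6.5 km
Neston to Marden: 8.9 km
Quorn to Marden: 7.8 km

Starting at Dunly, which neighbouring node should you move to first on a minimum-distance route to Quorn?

Candidate routes:
Dunly → Ravel → Kelso → Quorn: 1.4+6.8+6.5 = 14.7
Dunly → Jorvik → Kelso → Quorn: 6.5+2.7+6.5 = 15.7
Dunly → Ravel → Tarn → Quorn: 1.4+5.1+6.5 = 13
Dunly → Ravel → Neston → Marden → Quorn: 1.4+4.5+8.9+7.8 = 22.6
Cheapest is Dunly → Ravel → Tarn → Quorn at 13 km.
So from Dunly the first move is to Ravel.

Ravel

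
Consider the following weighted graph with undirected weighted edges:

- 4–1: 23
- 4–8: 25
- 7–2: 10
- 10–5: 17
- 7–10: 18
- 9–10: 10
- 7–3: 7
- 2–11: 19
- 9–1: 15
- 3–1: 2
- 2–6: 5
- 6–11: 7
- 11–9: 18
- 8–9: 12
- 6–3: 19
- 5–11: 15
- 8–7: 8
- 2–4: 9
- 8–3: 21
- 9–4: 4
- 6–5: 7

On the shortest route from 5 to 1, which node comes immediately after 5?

6

Compare a few routes:
5 - 6 - 2 - 7 - 3 - 1: 7+5+10+7+2 = 31
5 - 6 - 3 - 1: 7+19+2 = 28
5 - 6 - 2 - 4 - 9 - 1: 7+5+9+4+15 = 40
The minimum is 28 via 5 - 6 - 3 - 1.
So from 5 the first move is to 6.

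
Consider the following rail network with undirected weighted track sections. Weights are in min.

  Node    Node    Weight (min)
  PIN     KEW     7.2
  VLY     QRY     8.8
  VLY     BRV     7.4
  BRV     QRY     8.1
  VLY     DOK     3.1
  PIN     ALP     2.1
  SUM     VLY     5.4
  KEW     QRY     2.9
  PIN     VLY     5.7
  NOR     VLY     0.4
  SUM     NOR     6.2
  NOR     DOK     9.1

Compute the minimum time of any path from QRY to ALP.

12.2 min

Running Dijkstra from QRY:
QRY: 0
KEW: 2.9  (via QRY)
BRV: 8.1  (via QRY)
VLY: 8.8  (via QRY)
NOR: 9.2  (via VLY)
PIN: 10.1  (via KEW)
DOK: 11.9  (via VLY)
ALP: 12.2  (via PIN)
Shortest route: QRY–KEW–PIN–ALP = 12.2 min.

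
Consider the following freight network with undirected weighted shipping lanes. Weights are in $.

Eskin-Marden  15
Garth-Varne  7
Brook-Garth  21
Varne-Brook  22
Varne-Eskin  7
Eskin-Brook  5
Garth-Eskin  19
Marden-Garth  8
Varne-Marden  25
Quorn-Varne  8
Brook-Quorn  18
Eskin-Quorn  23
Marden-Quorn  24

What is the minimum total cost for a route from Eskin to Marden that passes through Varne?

Shortest Eskin→Varne: Eskin → Varne = 7
Shortest Varne→Marden: Varne → Garth → Marden = 15
Total via Varne: 7 + 15 = $22.

$22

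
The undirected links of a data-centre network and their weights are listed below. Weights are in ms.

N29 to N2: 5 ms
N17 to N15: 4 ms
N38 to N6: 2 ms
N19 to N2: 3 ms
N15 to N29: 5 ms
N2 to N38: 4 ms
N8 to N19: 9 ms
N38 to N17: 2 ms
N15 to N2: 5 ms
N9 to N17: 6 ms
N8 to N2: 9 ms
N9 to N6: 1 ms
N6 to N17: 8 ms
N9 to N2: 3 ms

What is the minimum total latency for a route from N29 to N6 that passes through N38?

11 ms

Best N29 to N38: N29 → N2 → N38 costing 9
Best N38 to N6: N38 → N6 costing 2
Total via N38: 9 + 2 = 11 ms.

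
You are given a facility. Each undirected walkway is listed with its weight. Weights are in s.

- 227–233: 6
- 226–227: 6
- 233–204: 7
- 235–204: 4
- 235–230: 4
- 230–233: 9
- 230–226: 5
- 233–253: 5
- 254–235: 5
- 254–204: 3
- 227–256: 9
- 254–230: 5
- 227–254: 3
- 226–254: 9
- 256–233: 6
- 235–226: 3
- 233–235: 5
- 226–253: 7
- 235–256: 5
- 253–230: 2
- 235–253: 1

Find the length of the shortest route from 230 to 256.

Compare a few routes:
230–253–235–256: 2+1+5 = 8
230–235–256: 4+5 = 9
230–226–235–256: 5+3+5 = 13
230–253–233–256: 2+5+6 = 13
The minimum is 8 s via 230–253–235–256.

8 s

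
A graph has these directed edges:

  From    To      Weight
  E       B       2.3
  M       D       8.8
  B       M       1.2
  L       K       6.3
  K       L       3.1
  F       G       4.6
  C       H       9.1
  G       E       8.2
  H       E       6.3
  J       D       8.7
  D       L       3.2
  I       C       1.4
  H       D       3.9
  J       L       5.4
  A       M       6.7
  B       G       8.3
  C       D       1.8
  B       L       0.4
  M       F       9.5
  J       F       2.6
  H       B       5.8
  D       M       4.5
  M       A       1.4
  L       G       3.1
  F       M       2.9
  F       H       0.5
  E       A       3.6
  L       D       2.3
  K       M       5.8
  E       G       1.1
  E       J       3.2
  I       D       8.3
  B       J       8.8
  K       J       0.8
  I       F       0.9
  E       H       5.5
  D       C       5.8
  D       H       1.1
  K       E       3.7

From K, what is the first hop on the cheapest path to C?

Enumerating some paths:
K → J → F → H → D → C: 0.8+2.6+0.5+3.9+5.8 = 13.6
K → L → D → C: 3.1+2.3+5.8 = 11.2
The minimum is 11.2 via K → L → D → C.
So from K the first move is to L.

L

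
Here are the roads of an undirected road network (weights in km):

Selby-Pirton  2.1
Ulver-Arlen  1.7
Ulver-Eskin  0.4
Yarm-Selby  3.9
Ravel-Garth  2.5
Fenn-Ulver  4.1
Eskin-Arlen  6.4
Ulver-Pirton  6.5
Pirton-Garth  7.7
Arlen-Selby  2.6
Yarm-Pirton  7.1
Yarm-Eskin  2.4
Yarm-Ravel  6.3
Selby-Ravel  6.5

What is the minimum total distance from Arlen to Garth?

Candidate routes:
Arlen → Selby → Pirton → Garth: 2.6+2.1+7.7 = 12.4
Arlen → Ulver → Eskin → Yarm → Ravel → Garth: 1.7+0.4+2.4+6.3+2.5 = 13.3
Arlen → Selby → Ravel → Garth: 2.6+6.5+2.5 = 11.6
Arlen → Selby → Yarm → Ravel → Garth: 2.6+3.9+6.3+2.5 = 15.3
Cheapest is Arlen → Selby → Ravel → Garth at 11.6 km.

11.6 km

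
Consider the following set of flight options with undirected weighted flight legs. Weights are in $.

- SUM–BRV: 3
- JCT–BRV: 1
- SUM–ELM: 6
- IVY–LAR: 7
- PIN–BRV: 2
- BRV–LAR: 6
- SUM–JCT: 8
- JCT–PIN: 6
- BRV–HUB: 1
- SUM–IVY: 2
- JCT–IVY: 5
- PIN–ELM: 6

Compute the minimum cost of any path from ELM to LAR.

$14

Shortest distances from ELM:
ELM: 0
PIN: 6  (via ELM)
SUM: 6  (via ELM)
IVY: 8  (via SUM)
BRV: 8  (via PIN)
JCT: 9  (via BRV)
HUB: 9  (via BRV)
LAR: 14  (via BRV)
Shortest route: ELM → PIN → BRV → LAR = $14.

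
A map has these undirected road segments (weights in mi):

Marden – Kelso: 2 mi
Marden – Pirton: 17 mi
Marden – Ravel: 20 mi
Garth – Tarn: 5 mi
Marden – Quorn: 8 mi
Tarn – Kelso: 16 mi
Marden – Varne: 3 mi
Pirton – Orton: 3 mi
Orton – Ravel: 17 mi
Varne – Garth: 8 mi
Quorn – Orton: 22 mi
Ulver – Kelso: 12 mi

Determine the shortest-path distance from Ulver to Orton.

Compare a few routes:
Ulver–Kelso–Marden–Quorn–Orton: 12+2+8+22 = 44
Ulver–Kelso–Marden–Ravel–Orton: 12+2+20+17 = 51
Ulver–Kelso–Tarn–Garth–Varne–Marden–Pirton–Orton: 12+16+5+8+3+17+3 = 64
Ulver–Kelso–Marden–Pirton–Orton: 12+2+17+3 = 34
Cheapest is Ulver–Kelso–Marden–Pirton–Orton at 34 mi.

34 mi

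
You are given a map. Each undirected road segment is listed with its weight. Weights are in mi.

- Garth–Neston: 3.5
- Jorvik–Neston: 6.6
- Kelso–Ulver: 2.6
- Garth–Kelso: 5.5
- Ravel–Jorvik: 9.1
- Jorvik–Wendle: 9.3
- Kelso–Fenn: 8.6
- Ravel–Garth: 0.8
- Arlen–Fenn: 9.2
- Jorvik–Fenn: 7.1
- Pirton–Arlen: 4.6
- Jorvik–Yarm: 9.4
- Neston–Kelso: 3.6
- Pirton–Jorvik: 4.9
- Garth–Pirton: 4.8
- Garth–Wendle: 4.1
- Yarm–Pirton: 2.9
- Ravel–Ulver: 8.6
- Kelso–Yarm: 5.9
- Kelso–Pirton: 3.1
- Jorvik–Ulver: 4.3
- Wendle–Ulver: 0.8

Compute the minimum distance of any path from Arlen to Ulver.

10.3 mi

Settle nodes by increasing distance from Arlen:
Arlen: 0
Pirton: 4.6  (via Arlen)
Yarm: 7.5  (via Pirton)
Kelso: 7.7  (via Pirton)
Fenn: 9.2  (via Arlen)
Garth: 9.4  (via Pirton)
Jorvik: 9.5  (via Pirton)
Ravel: 10.2  (via Garth)
Ulver: 10.3  (via Kelso)
Shortest route: Arlen–Pirton–Kelso–Ulver = 10.3 mi.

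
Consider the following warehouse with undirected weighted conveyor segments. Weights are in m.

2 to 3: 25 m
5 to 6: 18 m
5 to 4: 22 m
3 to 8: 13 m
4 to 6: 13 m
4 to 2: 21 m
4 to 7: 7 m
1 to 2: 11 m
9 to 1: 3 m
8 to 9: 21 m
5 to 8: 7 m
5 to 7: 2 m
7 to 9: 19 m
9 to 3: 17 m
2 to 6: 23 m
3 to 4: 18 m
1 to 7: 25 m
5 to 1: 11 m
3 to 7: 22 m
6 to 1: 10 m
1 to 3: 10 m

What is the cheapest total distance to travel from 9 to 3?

13 m

Compare a few routes:
9 - 1 - 3: 3+10 = 13
9 - 3: 17 = 17
The minimum is 13 m via 9 - 1 - 3.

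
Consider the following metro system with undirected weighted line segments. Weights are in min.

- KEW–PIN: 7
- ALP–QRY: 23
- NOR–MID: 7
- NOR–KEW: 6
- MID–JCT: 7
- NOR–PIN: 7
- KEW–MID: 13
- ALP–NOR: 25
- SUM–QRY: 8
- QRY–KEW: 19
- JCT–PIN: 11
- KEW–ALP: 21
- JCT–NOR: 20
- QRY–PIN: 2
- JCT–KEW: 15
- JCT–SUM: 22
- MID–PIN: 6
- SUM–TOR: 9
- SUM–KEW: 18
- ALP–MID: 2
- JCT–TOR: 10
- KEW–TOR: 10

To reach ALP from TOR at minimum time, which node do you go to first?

JCT

Candidate routes:
TOR → KEW → NOR → MID → ALP: 10+6+7+2 = 25
TOR → JCT → MID → ALP: 10+7+2 = 19
The minimum is 19 min via TOR → JCT → MID → ALP.
So from TOR the first move is to JCT.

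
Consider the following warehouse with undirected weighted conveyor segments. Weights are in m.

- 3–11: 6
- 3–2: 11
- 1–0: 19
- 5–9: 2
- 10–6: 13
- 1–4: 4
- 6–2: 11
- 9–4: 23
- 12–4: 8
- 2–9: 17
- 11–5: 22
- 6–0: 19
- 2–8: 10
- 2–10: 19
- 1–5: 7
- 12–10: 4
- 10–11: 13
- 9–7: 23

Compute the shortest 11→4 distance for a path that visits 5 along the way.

Best 11 to 5: 11 → 5 costing 22
Best 5 to 4: 5 → 1 → 4 costing 11
Total via 5: 22 + 11 = 33 m.

33 m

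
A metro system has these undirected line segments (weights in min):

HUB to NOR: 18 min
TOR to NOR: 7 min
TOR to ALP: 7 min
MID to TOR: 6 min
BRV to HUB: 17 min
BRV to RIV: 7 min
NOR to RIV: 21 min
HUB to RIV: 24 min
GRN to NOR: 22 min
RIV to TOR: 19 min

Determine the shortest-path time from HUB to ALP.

Candidate routes:
HUB–BRV–RIV–TOR–ALP: 17+7+19+7 = 50
HUB–RIV–NOR–TOR–ALP: 24+21+7+7 = 59
HUB–NOR–TOR–ALP: 18+7+7 = 32
HUB–RIV–TOR–ALP: 24+19+7 = 50
The minimum is 32 min via HUB–NOR–TOR–ALP.

32 min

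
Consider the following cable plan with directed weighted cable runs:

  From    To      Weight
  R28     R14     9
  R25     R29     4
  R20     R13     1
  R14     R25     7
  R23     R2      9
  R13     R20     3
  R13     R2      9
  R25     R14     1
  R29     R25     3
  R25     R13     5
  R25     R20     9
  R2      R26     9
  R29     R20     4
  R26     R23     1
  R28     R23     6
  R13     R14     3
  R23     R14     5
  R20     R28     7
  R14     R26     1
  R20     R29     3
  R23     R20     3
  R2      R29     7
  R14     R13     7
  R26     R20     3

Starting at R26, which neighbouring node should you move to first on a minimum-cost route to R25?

R20

Compare a few routes:
R26–R23–R20–R29–R25: 1+3+3+3 = 10
R26–R23–R14–R25: 1+5+7 = 13
R26–R20–R29–R25: 3+3+3 = 9
Cheapest is R26–R20–R29–R25 at 9.
So from R26 the first move is to R20.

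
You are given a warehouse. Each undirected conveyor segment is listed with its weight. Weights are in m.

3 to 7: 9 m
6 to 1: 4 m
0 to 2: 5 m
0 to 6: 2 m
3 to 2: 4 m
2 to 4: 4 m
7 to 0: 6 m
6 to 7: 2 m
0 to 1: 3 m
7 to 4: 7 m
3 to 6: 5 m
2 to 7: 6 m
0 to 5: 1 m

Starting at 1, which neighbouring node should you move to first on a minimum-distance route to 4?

0

Compare a few routes:
1–0–6–7–4: 3+2+2+7 = 14
1–6–0–2–4: 4+2+5+4 = 15
1–0–2–4: 3+5+4 = 12
1–6–7–4: 4+2+7 = 13
The minimum is 12 m via 1–0–2–4.
So from 1 the first move is to 0.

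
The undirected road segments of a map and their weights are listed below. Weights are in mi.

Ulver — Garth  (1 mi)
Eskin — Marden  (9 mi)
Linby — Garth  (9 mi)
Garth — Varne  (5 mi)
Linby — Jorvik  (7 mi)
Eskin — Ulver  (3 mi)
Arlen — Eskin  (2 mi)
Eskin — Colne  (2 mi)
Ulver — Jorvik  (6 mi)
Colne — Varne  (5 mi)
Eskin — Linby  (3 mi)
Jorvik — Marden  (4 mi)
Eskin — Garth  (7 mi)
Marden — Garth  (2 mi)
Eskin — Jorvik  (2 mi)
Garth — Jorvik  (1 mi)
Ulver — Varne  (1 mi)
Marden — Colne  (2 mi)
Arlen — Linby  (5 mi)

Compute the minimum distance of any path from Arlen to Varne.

6 mi

Candidate routes:
Arlen–Eskin–Jorvik–Garth–Ulver–Varne: 2+2+1+1+1 = 7
Arlen–Eskin–Ulver–Varne: 2+3+1 = 6
Arlen–Eskin–Colne–Varne: 2+2+5 = 9
The minimum is 6 mi via Arlen–Eskin–Ulver–Varne.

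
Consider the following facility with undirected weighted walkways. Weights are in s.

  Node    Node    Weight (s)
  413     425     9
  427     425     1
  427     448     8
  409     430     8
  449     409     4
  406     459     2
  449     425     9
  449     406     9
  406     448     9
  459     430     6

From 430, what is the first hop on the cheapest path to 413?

409

Compare a few routes:
430–459–406–449–425–413: 6+2+9+9+9 = 35
430–409–449–425–413: 8+4+9+9 = 30
430–459–406–448–427–425–413: 6+2+9+8+1+9 = 35
The minimum is 30 s via 430–409–449–425–413.
So from 430 the first move is to 409.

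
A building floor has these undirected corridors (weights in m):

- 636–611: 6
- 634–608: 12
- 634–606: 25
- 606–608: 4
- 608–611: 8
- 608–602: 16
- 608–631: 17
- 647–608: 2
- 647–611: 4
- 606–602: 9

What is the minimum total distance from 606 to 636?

Enumerating some paths:
606 - 608 - 647 - 611 - 636: 4+2+4+6 = 16
606 - 608 - 611 - 636: 4+8+6 = 18
606 - 602 - 608 - 611 - 636: 9+16+8+6 = 39
606 - 602 - 608 - 647 - 611 - 636: 9+16+2+4+6 = 37
The minimum is 16 m via 606 - 608 - 647 - 611 - 636.

16 m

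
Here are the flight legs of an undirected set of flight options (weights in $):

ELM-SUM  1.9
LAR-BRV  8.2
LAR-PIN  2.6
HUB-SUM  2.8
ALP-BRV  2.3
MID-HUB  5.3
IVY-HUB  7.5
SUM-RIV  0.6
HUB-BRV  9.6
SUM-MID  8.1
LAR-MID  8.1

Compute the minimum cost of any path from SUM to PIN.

$18.8

Compare a few routes:
SUM - HUB - BRV - LAR - PIN: 2.8+9.6+8.2+2.6 = 23.2
SUM - MID - LAR - PIN: 8.1+8.1+2.6 = 18.8
The minimum is $18.8 via SUM - MID - LAR - PIN.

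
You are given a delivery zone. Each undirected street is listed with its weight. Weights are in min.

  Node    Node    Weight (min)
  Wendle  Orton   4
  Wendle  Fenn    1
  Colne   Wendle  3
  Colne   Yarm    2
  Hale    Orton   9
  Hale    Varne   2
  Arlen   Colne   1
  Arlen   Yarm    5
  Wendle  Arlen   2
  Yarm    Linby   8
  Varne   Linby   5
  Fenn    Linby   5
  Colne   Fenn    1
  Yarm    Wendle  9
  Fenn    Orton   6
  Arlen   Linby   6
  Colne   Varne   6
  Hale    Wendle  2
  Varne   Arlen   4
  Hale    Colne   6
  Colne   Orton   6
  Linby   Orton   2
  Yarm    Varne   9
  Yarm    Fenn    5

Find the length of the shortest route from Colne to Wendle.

2 min

Shortest distances from Colne:
Colne: 0
Arlen: 1  (via Colne)
Fenn: 1  (via Colne)
Yarm: 2  (via Colne)
Wendle: 2  (via Fenn)
Shortest route: Colne–Fenn–Wendle = 2 min.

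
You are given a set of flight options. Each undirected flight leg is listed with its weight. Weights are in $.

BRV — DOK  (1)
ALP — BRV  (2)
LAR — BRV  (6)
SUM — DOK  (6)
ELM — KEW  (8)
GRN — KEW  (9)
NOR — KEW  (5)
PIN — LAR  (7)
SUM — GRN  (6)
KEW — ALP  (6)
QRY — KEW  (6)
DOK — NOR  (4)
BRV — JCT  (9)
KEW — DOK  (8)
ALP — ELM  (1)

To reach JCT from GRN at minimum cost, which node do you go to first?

SUM

Candidate routes:
GRN - KEW - ALP - BRV - JCT: 9+6+2+9 = 26
GRN - SUM - DOK - BRV - JCT: 6+6+1+9 = 22
Cheapest is GRN - SUM - DOK - BRV - JCT at $22.
So from GRN the first move is to SUM.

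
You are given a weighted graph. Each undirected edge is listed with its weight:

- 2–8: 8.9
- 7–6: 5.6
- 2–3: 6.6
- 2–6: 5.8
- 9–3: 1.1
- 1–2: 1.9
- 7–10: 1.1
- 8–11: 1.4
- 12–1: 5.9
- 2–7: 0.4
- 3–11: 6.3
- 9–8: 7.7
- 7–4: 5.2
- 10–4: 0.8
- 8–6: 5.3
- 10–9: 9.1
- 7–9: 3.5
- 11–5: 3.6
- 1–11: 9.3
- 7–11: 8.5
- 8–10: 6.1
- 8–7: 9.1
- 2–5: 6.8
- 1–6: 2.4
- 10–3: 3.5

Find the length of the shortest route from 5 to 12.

14.6

Running Dijkstra from 5:
5: 0
11: 3.6  (via 5)
8: 5  (via 11)
2: 6.8  (via 5)
7: 7.2  (via 2)
10: 8.3  (via 7)
1: 8.7  (via 2)
4: 9.1  (via 10)
3: 9.9  (via 11)
6: 10.3  (via 8)
9: 10.7  (via 7)
12: 14.6  (via 1)
Shortest route: 5–2–1–12 = 14.6.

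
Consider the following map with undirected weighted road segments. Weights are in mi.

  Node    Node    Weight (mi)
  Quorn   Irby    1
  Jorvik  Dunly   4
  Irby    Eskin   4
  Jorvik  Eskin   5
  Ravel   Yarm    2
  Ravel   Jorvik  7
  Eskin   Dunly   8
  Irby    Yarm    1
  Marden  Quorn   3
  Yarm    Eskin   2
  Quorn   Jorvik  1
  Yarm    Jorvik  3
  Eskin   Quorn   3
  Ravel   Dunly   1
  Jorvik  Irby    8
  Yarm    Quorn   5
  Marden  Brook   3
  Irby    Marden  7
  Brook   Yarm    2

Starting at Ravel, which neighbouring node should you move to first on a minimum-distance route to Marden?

Yarm

Compare a few routes:
Ravel–Dunly–Jorvik–Quorn–Marden: 1+4+1+3 = 9
Ravel–Yarm–Jorvik–Quorn–Marden: 2+3+1+3 = 9
Ravel–Yarm–Irby–Quorn–Marden: 2+1+1+3 = 7
Cheapest is Ravel–Yarm–Irby–Quorn–Marden at 7 mi.
So from Ravel the first move is to Yarm.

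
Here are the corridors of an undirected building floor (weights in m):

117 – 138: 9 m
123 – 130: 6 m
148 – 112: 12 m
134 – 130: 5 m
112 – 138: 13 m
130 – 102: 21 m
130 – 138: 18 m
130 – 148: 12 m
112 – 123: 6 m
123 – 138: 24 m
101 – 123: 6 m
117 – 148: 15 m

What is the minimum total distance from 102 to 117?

48 m

Compare a few routes:
102 → 130 → 148 → 117: 21+12+15 = 48
102 → 130 → 123 → 112 → 138 → 117: 21+6+6+13+9 = 55
102 → 130 → 123 → 138 → 117: 21+6+24+9 = 60
The minimum is 48 m via 102 → 130 → 148 → 117.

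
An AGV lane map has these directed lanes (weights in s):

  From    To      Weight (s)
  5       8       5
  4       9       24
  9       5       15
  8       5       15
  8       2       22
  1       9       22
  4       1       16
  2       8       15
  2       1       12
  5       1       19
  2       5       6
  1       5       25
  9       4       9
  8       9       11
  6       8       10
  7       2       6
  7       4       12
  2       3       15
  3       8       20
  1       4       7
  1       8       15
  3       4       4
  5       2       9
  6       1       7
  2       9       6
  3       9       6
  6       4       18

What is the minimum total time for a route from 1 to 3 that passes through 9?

Best 1 to 9: 1 → 9 costing 22
Shortest 9→3: 9 → 5 → 2 → 3 = 39
Total via 9: 22 + 39 = 61 s.

61 s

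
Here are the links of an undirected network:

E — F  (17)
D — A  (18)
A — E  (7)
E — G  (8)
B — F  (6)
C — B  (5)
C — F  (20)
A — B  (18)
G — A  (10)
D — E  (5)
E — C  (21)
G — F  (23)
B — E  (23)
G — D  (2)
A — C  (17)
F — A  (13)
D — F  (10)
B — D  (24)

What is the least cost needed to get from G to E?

7

Compare a few routes:
G–D–E: 2+5 = 7
G–E: 8 = 8
Cheapest is G–D–E at 7.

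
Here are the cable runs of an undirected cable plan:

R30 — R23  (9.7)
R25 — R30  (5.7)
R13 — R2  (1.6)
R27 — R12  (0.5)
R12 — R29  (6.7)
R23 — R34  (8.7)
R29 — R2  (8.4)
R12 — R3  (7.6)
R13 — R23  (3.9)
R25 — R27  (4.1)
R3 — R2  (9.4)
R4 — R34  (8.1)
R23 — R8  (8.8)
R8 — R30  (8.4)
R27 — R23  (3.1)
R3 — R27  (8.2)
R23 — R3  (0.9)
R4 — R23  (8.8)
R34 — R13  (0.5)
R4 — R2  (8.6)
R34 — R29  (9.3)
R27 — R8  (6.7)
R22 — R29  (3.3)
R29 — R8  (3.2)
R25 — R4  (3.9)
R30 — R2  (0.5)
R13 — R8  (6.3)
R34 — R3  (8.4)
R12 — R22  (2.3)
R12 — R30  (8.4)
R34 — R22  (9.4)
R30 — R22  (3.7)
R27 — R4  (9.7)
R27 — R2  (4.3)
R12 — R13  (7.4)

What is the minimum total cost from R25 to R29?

10.2

Running Dijkstra from R25:
R25: 0
R4: 3.9  (via R25)
R27: 4.1  (via R25)
R12: 4.6  (via R27)
R30: 5.7  (via R25)
R2: 6.2  (via R30)
R22: 6.9  (via R12)
R23: 7.2  (via R27)
R13: 7.8  (via R2)
R3: 8.1  (via R23)
R34: 8.3  (via R13)
R29: 10.2  (via R22)
Shortest route: R25–R27–R12–R22–R29 = 10.2.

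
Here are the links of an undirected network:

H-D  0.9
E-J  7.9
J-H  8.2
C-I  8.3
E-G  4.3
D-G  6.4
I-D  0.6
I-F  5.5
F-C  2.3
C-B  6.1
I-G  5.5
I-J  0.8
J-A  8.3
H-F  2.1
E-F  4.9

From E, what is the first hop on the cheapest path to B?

Candidate routes:
E–F–C–B: 4.9+2.3+6.1 = 13.3
E–J–I–D–H–F–C–B: 7.9+0.8+0.6+0.9+2.1+2.3+6.1 = 20.7
The minimum is 13.3 via E–F–C–B.
So from E the first move is to F.

F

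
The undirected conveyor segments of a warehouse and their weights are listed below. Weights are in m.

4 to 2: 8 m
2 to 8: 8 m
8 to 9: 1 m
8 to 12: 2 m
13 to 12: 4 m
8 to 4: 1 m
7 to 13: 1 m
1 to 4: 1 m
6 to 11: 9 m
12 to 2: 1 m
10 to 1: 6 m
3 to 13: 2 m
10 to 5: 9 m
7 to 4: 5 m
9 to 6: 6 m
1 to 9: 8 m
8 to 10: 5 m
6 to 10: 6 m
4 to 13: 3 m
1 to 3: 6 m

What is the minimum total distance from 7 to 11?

21 m

Shortest distances from 7:
7: 0
13: 1  (via 7)
3: 3  (via 13)
4: 4  (via 13)
1: 5  (via 4)
8: 5  (via 4)
12: 5  (via 13)
2: 6  (via 12)
9: 6  (via 8)
10: 10  (via 8)
6: 12  (via 9)
5: 19  (via 10)
11: 21  (via 6)
Shortest route: 7 → 13 → 4 → 8 → 9 → 6 → 11 = 21 m.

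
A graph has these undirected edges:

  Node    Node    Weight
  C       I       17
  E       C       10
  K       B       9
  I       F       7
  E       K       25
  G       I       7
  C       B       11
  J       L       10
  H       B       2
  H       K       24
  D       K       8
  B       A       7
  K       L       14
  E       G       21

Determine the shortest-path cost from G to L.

58

Candidate routes:
G–E–C–B–K–L: 21+10+11+9+14 = 65
G–E–K–L: 21+25+14 = 60
G–I–C–B–K–L: 7+17+11+9+14 = 58
The minimum is 58 via G–I–C–B–K–L.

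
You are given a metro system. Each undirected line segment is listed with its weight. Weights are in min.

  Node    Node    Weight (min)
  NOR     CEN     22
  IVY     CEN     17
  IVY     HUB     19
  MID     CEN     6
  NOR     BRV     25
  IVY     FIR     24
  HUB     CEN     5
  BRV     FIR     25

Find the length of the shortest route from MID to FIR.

Candidate routes:
MID - CEN - HUB - IVY - FIR: 6+5+19+24 = 54
MID - CEN - IVY - FIR: 6+17+24 = 47
Cheapest is MID - CEN - IVY - FIR at 47 min.

47 min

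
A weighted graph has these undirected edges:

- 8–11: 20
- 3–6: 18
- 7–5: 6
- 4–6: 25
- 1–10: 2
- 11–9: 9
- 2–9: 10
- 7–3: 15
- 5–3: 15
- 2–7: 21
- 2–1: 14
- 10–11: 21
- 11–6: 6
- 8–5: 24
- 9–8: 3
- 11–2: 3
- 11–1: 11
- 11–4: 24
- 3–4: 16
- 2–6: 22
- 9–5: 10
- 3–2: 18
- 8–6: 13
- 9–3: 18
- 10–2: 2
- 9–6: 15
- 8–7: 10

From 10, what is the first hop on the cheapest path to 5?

Enumerating some paths:
10 - 2 - 11 - 9 - 5: 2+3+9+10 = 24
10 - 2 - 9 - 8 - 7 - 5: 2+10+3+10+6 = 31
10 - 2 - 9 - 5: 2+10+10 = 22
10 - 2 - 7 - 5: 2+21+6 = 29
Cheapest is 10 - 2 - 9 - 5 at 22.
So from 10 the first move is to 2.

2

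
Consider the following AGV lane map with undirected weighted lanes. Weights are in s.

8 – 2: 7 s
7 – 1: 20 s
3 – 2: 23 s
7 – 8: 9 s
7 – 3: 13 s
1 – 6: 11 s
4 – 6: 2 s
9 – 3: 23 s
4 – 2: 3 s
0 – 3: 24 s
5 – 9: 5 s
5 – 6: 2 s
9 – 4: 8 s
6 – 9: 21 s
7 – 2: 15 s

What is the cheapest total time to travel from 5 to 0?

52 s

Compare a few routes:
5 - 9 - 3 - 0: 5+23+24 = 52
5 - 6 - 4 - 2 - 3 - 0: 2+2+3+23+24 = 54
5 - 6 - 4 - 2 - 7 - 3 - 0: 2+2+3+15+13+24 = 59
The minimum is 52 s via 5 - 9 - 3 - 0.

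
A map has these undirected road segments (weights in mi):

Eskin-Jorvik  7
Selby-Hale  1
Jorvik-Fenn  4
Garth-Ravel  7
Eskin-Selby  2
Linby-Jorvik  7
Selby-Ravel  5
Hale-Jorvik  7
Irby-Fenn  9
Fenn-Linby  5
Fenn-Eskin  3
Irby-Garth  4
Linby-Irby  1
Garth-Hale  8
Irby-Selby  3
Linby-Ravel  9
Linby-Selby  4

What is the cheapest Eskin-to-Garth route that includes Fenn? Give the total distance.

13 mi

Shortest Eskin→Fenn: Eskin–Fenn = 3
Best Fenn to Garth: Fenn–Linby–Irby–Garth costing 10
Total via Fenn: 3 + 10 = 13 mi.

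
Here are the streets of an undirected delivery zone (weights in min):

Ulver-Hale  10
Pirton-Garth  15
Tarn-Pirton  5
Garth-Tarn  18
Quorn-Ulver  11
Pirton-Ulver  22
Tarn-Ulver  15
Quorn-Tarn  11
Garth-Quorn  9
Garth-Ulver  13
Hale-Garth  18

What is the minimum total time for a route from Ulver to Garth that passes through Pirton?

35 min

Shortest Ulver→Pirton: Ulver–Tarn–Pirton = 20
Best Pirton to Garth: Pirton–Garth costing 15
Total via Pirton: 20 + 15 = 35 min.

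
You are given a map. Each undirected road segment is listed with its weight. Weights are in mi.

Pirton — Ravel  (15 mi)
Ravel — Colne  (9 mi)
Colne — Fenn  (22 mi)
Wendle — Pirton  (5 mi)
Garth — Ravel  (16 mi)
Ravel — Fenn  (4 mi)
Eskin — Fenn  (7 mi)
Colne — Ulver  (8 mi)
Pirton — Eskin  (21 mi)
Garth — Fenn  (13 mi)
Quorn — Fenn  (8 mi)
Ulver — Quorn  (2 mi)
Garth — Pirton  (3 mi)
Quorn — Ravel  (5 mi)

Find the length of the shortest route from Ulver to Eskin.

Candidate routes:
Ulver - Quorn - Ravel - Fenn - Eskin: 2+5+4+7 = 18
Ulver - Quorn - Fenn - Eskin: 2+8+7 = 17
Cheapest is Ulver - Quorn - Fenn - Eskin at 17 mi.

17 mi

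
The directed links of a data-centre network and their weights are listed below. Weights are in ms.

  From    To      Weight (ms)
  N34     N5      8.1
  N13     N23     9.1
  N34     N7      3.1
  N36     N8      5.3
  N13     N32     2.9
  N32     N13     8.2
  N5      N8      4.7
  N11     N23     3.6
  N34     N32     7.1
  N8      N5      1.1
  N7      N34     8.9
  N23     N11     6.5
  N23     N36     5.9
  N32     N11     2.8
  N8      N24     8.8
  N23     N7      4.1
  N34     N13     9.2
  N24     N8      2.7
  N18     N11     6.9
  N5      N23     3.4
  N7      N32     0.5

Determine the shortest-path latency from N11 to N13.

Compare a few routes:
N11 → N23 → N7 → N32 → N13: 3.6+4.1+0.5+8.2 = 16.4
N11 → N23 → N7 → N34 → N13: 3.6+4.1+8.9+9.2 = 25.8
N11 → N23 → N7 → N34 → N32 → N13: 3.6+4.1+8.9+7.1+8.2 = 31.9
The minimum is 16.4 ms via N11 → N23 → N7 → N32 → N13.

16.4 ms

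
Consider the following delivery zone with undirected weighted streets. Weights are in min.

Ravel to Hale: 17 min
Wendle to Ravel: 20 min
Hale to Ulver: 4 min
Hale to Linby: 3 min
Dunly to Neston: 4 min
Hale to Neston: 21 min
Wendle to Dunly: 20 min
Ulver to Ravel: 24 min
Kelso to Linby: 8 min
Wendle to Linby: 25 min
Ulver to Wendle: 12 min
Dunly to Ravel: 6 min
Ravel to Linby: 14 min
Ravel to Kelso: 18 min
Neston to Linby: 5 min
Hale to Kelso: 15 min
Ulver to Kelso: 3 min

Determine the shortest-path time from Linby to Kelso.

Settle nodes by increasing distance from Linby:
Linby: 0
Hale: 3  (via Linby)
Neston: 5  (via Linby)
Ulver: 7  (via Hale)
Kelso: 8  (via Linby)
Shortest route: Linby → Kelso = 8 min.

8 min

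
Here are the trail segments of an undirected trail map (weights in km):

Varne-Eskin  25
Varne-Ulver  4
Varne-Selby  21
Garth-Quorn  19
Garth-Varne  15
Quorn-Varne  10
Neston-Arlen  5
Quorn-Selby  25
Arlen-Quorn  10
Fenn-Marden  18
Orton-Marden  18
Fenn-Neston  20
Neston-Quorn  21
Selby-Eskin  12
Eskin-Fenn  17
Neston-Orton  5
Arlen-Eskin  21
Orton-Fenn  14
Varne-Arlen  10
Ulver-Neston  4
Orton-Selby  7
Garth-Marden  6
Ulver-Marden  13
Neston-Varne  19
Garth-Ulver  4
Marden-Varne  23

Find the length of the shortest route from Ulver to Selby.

Enumerating some paths:
Ulver - Neston - Orton - Selby: 4+5+7 = 16
Ulver - Varne - Selby: 4+21 = 25
The minimum is 16 km via Ulver - Neston - Orton - Selby.

16 km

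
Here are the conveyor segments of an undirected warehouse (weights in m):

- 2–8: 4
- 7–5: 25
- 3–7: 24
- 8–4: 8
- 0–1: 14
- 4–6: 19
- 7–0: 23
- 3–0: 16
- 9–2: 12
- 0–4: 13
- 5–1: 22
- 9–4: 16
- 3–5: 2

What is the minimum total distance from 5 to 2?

Settle nodes by increasing distance from 5:
5: 0
3: 2  (via 5)
0: 18  (via 3)
1: 22  (via 5)
7: 25  (via 5)
4: 31  (via 0)
8: 39  (via 4)
2: 43  (via 8)
Shortest route: 5 → 3 → 0 → 4 → 8 → 2 = 43 m.

43 m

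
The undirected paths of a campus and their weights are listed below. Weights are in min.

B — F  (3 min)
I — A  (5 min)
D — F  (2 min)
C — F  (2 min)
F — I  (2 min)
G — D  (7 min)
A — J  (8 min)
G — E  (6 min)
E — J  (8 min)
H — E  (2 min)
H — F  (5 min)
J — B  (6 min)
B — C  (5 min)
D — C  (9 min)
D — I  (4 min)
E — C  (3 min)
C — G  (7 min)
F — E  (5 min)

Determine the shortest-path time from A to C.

Candidate routes:
A → I → F → B → C: 5+2+3+5 = 15
A → I → F → C: 5+2+2 = 9
A → I → D → F → C: 5+4+2+2 = 13
A → I → F → E → C: 5+2+5+3 = 15
Cheapest is A → I → F → C at 9 min.

9 min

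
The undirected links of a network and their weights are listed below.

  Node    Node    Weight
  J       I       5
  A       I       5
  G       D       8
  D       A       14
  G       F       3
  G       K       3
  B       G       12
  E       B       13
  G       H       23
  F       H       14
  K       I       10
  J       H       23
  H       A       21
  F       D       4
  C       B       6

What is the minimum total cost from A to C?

36

Settle nodes by increasing distance from A:
A: 0
I: 5  (via A)
J: 10  (via I)
D: 14  (via A)
K: 15  (via I)
F: 18  (via D)
G: 18  (via K)
H: 21  (via A)
B: 30  (via G)
C: 36  (via B)
Shortest route: A → I → K → G → B → C = 36.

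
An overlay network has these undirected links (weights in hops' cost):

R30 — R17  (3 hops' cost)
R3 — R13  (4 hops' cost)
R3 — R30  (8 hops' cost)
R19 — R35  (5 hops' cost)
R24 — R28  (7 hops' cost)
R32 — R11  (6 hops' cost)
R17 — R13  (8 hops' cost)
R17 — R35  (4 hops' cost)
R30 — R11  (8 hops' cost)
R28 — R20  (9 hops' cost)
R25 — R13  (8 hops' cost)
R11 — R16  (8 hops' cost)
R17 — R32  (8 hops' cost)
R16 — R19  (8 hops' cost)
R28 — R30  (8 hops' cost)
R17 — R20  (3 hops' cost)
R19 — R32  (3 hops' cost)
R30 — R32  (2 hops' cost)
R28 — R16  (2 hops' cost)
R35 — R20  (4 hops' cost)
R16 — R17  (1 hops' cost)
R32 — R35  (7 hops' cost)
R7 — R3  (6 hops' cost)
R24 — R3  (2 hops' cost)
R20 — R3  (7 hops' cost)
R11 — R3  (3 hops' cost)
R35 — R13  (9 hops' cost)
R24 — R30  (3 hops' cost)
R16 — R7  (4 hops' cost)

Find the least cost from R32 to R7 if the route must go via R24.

13 hops' cost

Shortest R32→R24: R32 → R30 → R24 = 5
Best R24 to R7: R24 → R3 → R7 costing 8
Total via R24: 5 + 8 = 13 hops' cost.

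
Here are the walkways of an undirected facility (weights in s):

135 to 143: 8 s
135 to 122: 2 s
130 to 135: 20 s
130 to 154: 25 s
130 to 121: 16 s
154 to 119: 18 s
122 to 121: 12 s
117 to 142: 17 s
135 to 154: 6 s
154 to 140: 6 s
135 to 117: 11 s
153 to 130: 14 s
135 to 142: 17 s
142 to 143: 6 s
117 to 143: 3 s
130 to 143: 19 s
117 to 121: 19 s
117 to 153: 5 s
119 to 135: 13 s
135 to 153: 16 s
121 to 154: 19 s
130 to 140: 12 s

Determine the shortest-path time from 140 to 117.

23 s

Shortest distances from 140:
140: 0
154: 6  (via 140)
135: 12  (via 154)
130: 12  (via 140)
122: 14  (via 135)
143: 20  (via 135)
117: 23  (via 135)
Shortest route: 140–154–135–117 = 23 s.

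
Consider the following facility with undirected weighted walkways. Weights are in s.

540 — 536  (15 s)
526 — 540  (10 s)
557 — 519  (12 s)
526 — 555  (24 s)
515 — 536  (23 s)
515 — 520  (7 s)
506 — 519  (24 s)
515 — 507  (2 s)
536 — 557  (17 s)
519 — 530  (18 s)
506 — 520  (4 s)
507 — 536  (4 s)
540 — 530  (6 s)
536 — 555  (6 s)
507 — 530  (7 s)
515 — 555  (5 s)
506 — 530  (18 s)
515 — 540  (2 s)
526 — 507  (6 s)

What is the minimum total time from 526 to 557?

Shortest distances from 526:
526: 0
507: 6  (via 526)
515: 8  (via 507)
540: 10  (via 526)
536: 10  (via 507)
555: 13  (via 515)
530: 13  (via 507)
520: 15  (via 515)
506: 19  (via 520)
557: 27  (via 536)
Shortest route: 526–507–536–557 = 27 s.

27 s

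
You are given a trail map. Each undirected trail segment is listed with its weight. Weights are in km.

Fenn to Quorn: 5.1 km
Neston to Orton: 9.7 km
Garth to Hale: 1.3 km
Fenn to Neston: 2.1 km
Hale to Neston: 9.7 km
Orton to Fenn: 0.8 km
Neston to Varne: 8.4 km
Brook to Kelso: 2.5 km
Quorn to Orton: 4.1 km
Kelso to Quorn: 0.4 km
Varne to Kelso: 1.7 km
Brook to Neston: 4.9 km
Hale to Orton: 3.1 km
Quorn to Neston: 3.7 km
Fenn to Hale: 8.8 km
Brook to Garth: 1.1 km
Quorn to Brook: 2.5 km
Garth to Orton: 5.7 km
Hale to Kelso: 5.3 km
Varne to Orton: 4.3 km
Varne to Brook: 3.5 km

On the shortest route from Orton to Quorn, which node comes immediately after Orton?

Candidate routes:
Orton–Varne–Kelso–Quorn: 4.3+1.7+0.4 = 6.4
Orton–Fenn–Quorn: 0.8+5.1 = 5.9
Orton–Quorn: 4.1 = 4.1
Cheapest is Orton–Quorn at 4.1 km.
So from Orton the first move is to Quorn.

Quorn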